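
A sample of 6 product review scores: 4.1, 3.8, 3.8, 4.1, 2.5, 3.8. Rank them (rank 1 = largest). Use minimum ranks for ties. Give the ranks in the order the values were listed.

Sorted (descending): 4.1, 4.1, 3.8, 3.8, 3.8, 2.5
The 2 values of 4.1 occupy positions 1–2 → each gets rank 1.
The 3 values of 3.8 occupy positions 3–5 → each gets rank 3.

1, 3, 3, 1, 6, 3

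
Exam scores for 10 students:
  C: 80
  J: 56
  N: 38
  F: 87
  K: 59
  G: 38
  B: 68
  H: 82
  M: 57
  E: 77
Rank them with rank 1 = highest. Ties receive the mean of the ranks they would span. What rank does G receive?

9.5

Sorted (descending): 87, 82, 80, 77, 68, 59, 57, 56, 38, 38
The 2 values of 38 occupy positions 9–10 → average rank (9+10)/2 = 9.5.
G has value 38 → rank 9.5.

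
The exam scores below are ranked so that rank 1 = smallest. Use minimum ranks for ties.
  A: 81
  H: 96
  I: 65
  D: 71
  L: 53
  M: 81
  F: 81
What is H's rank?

7

Sorted (ascending): 53, 65, 71, 81, 81, 81, 96
The 3 values of 81 occupy positions 4–6 → each gets rank 4.
H has value 96 → rank 7.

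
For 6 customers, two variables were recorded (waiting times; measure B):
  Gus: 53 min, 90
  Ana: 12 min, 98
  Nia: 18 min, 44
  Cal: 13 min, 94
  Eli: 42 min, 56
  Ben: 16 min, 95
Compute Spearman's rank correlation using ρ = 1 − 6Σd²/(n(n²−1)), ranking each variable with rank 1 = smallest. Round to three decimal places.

-0.714

Ranks of variable 1: 6, 1, 4, 2, 5, 3
Ranks of variable 2: 3, 6, 1, 4, 2, 5
d = r₁ − r₂: 3, -5, 3, -2, 3, -2
d²: 9, 25, 9, 4, 9, 4; Σd² = 60
ρ = 1 − 6·60/(6·35) = 1 − 360/210 = -0.714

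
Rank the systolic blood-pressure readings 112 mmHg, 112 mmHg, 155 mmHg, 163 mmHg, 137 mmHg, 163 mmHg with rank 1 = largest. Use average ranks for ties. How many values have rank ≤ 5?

4

Sorted (descending): 163, 163, 155, 137, 112, 112
The 2 values of 163 occupy positions 1–2 → average rank (1+2)/2 = 1.5.
The 2 values of 112 occupy positions 5–6 → average rank (5+6)/2 = 5.5.
Ranks ≤ 5: {1.5, 1.5, 3, 4} → 4 values.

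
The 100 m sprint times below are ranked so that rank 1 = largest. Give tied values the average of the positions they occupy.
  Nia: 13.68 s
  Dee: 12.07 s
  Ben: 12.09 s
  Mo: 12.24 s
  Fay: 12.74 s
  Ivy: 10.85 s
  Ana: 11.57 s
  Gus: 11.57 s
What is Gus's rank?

Sorted (descending): 13.68, 12.74, 12.24, 12.09, 12.07, 11.57, 11.57, 10.85
The 2 values of 11.57 occupy positions 6–7 → average rank (6+7)/2 = 6.5.
Gus has value 11.57 s → rank 6.5.

6.5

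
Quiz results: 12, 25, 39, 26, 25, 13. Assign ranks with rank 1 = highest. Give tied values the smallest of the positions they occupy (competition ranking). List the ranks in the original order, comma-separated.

6, 3, 1, 2, 3, 5

Sorted (descending): 39, 26, 25, 25, 13, 12
The 2 values of 25 occupy positions 3–4 → each gets rank 3.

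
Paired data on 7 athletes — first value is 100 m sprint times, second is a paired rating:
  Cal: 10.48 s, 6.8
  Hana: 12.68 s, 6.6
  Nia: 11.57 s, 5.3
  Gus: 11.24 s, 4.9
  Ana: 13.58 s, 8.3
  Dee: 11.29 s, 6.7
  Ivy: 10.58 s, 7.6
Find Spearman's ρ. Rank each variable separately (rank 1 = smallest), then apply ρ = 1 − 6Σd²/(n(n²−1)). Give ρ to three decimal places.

Ranks of variable 1: 1, 6, 5, 3, 7, 4, 2
Ranks of variable 2: 5, 3, 2, 1, 7, 4, 6
d = r₁ − r₂: -4, 3, 3, 2, 0, 0, -4
d²: 16, 9, 9, 4, 0, 0, 16; Σd² = 54
ρ = 1 − 6·54/(7·48) = 1 − 324/336 = 0.036

0.036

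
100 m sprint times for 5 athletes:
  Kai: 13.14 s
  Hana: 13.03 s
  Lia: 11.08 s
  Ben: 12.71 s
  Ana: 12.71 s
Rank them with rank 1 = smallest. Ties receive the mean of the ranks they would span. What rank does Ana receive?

Sorted (ascending): 11.08, 12.71, 12.71, 13.03, 13.14
The 2 values of 12.71 occupy positions 2–3 → average rank (2+3)/2 = 2.5.
Ana has value 12.71 s → rank 2.5.

2.5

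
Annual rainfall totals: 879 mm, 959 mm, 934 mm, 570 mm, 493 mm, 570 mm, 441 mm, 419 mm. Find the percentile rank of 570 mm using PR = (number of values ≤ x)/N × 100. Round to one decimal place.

62.5

N = 8.
Strictly below 570: 3. Equal to 570: 2.
PR = 5/8 × 100 = 62.5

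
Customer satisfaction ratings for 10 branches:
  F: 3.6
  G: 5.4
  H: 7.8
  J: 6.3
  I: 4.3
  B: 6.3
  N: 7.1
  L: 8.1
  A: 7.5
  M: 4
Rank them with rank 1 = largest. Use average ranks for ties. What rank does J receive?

Sorted (descending): 8.1, 7.8, 7.5, 7.1, 6.3, 6.3, 5.4, 4.3, 4, 3.6
The 2 values of 6.3 occupy positions 5–6 → average rank (5+6)/2 = 5.5.
J has value 6.3 → rank 5.5.

5.5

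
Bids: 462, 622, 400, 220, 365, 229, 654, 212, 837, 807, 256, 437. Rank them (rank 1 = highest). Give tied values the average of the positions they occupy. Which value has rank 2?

807

Sorted (descending): 837, 807, 654, 622, 462, 437, 400, 365, 256, 229, 220, 212
No ties — each value takes its position as its rank.
Rank 2 → value 807.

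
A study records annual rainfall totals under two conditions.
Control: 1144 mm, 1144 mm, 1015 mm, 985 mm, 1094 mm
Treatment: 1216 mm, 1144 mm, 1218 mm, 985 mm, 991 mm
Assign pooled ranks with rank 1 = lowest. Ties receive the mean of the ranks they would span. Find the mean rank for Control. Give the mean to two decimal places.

Sorted (ascending): 985, 985, 991, 1015, 1094, 1144, 1144, 1144, 1216, 1218
The 2 values of 985 occupy positions 1–2 → average rank (1+2)/2 = 1.5.
The 3 values of 1144 occupy positions 6–8 → average rank 7.
Control values → pooled ranks: 1144→7, 1144→7, 1015→4, 985→1.5, 1094→5
Mean rank = (7 + 7 + 4 + 1.5 + 5) / 5 = 4.90

4.90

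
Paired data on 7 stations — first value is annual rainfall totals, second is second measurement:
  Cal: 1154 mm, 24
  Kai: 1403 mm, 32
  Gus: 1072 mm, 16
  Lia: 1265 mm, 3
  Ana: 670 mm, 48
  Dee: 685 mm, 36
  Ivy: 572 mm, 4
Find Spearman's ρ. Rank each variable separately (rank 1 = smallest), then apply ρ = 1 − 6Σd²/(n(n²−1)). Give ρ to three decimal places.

-0.179

Ranks of variable 1: 5, 7, 4, 6, 2, 3, 1
Ranks of variable 2: 4, 5, 3, 1, 7, 6, 2
d = r₁ − r₂: 1, 2, 1, 5, -5, -3, -1
d²: 1, 4, 1, 25, 25, 9, 1; Σd² = 66
ρ = 1 − 6·66/(7·48) = 1 − 396/336 = -0.179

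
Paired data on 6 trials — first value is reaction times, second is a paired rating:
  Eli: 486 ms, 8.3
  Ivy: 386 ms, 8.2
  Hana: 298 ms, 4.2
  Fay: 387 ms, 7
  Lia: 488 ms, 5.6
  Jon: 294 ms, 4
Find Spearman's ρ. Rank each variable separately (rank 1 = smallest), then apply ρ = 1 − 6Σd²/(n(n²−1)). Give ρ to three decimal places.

Ranks of variable 1: 5, 3, 2, 4, 6, 1
Ranks of variable 2: 6, 5, 2, 4, 3, 1
d = r₁ − r₂: -1, -2, 0, 0, 3, 0
d²: 1, 4, 0, 0, 9, 0; Σd² = 14
ρ = 1 − 6·14/(6·35) = 1 − 84/210 = 0.600

0.600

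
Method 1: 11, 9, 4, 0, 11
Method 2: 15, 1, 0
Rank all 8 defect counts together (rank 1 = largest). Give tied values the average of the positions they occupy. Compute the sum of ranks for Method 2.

Sorted (descending): 15, 11, 11, 9, 4, 1, 0, 0
The 2 values of 11 occupy positions 2–3 → average rank (2+3)/2 = 2.5.
The 2 values of 0 occupy positions 7–8 → average rank (7+8)/2 = 7.5.
Method 2 values → pooled ranks: 15→1, 1→6, 0→7.5
Rank sum = 1 + 6 + 7.5 = 14.5

14.5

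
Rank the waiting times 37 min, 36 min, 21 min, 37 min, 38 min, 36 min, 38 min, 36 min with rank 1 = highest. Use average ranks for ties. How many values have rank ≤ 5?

Sorted (descending): 38, 38, 37, 37, 36, 36, 36, 21
The 2 values of 38 occupy positions 1–2 → average rank (1+2)/2 = 1.5.
The 2 values of 37 occupy positions 3–4 → average rank (3+4)/2 = 3.5.
The 3 values of 36 occupy positions 5–7 → average rank 6.
Ranks ≤ 5: {1.5, 1.5, 3.5, 3.5} → 4 values.

4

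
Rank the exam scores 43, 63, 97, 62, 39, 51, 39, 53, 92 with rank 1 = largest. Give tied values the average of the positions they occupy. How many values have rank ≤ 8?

7

Sorted (descending): 97, 92, 63, 62, 53, 51, 43, 39, 39
The 2 values of 39 occupy positions 8–9 → average rank (8+9)/2 = 8.5.
Ranks ≤ 8: {1, 2, 3, 4, 5, 6, 7} → 7 values.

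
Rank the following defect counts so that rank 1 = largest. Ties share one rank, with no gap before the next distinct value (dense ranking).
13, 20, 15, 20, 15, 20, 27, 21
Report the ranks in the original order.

5, 3, 4, 3, 4, 3, 1, 2

Sorted (descending): 27, 21, 20, 20, 20, 15, 15, 13
The 3 values of 20 share dense rank 3.
The 2 values of 15 share dense rank 4.
Remaining distinct values take the next consecutive integers.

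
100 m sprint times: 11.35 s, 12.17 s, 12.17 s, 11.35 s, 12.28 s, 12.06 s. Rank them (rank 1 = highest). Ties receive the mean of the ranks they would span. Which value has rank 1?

Sorted (descending): 12.28, 12.17, 12.17, 12.06, 11.35, 11.35
The 2 values of 12.17 occupy positions 2–3 → average rank (2+3)/2 = 2.5.
The 2 values of 11.35 occupy positions 5–6 → average rank (5+6)/2 = 5.5.
Rank 1 → value 12.28.

12.28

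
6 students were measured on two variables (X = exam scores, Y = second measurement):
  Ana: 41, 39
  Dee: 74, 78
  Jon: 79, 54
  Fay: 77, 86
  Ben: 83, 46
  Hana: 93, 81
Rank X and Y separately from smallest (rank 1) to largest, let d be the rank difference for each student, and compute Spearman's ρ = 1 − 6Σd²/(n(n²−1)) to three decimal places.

Ranks of variable 1: 1, 2, 4, 3, 5, 6
Ranks of variable 2: 1, 4, 3, 6, 2, 5
d = r₁ − r₂: 0, -2, 1, -3, 3, 1
d²: 0, 4, 1, 9, 9, 1; Σd² = 24
ρ = 1 − 6·24/(6·35) = 1 − 144/210 = 0.314

0.314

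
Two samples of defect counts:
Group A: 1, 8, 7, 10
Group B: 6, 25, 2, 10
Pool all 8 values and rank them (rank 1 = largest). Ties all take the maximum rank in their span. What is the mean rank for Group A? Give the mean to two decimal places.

Sorted (descending): 25, 10, 10, 8, 7, 6, 2, 1
The 2 values of 10 occupy positions 2–3 → each gets rank 3.
Group A values → pooled ranks: 1→8, 8→4, 7→5, 10→3
Mean rank = (8 + 4 + 5 + 3) / 4 = 5.00

5.00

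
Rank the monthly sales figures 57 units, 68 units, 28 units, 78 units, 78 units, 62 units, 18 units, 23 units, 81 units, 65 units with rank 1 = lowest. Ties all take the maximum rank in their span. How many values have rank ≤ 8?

7

Sorted (ascending): 18, 23, 28, 57, 62, 65, 68, 78, 78, 81
The 2 values of 78 occupy positions 8–9 → each gets rank 9.
Ranks ≤ 8: {1, 2, 3, 4, 5, 6, 7} → 7 values.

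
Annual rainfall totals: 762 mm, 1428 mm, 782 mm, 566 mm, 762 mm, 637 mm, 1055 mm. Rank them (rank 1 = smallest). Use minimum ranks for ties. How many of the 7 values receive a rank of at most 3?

4

Sorted (ascending): 566, 637, 762, 762, 782, 1055, 1428
The 2 values of 762 occupy positions 3–4 → each gets rank 3.
Ranks ≤ 3: {1, 2, 3, 3} → 4 values.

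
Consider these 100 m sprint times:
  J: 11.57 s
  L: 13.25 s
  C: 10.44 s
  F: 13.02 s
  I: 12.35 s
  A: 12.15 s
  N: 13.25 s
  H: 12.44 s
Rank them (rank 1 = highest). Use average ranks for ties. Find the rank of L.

1.5

Sorted (descending): 13.25, 13.25, 13.02, 12.44, 12.35, 12.15, 11.57, 10.44
The 2 values of 13.25 occupy positions 1–2 → average rank (1+2)/2 = 1.5.
L has value 13.25 s → rank 1.5.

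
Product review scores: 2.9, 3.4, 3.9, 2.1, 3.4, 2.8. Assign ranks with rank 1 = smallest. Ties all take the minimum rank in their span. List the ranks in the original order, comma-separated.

3, 4, 6, 1, 4, 2

Sorted (ascending): 2.1, 2.8, 2.9, 3.4, 3.4, 3.9
The 2 values of 3.4 occupy positions 4–5 → each gets rank 4.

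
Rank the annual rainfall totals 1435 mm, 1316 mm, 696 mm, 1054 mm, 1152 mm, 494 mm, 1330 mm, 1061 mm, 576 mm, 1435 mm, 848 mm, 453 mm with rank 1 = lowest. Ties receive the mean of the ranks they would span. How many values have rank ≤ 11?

Sorted (ascending): 453, 494, 576, 696, 848, 1054, 1061, 1152, 1316, 1330, 1435, 1435
The 2 values of 1435 occupy positions 11–12 → average rank (11+12)/2 = 11.5.
Ranks ≤ 11: {1, 2, 3, 4, 5, 6, 7, 8, 9, 10} → 10 values.

10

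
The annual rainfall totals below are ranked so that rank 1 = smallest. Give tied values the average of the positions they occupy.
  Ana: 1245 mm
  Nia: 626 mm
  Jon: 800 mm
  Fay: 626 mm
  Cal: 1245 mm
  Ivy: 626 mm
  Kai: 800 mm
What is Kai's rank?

4.5

Sorted (ascending): 626, 626, 626, 800, 800, 1245, 1245
The 3 values of 626 occupy positions 1–3 → average rank 2.
The 2 values of 800 occupy positions 4–5 → average rank (4+5)/2 = 4.5.
The 2 values of 1245 occupy positions 6–7 → average rank (6+7)/2 = 6.5.
Kai has value 800 mm → rank 4.5.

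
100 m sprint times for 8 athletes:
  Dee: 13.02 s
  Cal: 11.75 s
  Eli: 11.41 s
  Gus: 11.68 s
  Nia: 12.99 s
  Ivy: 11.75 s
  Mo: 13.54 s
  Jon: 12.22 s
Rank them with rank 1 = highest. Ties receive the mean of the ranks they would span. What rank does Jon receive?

4

Sorted (descending): 13.54, 13.02, 12.99, 12.22, 11.75, 11.75, 11.68, 11.41
The 2 values of 11.75 occupy positions 5–6 → average rank (5+6)/2 = 5.5.
Jon has value 12.22 s → rank 4.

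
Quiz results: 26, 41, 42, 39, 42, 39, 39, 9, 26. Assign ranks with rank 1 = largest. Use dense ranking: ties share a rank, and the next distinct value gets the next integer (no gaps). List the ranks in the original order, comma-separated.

4, 2, 1, 3, 1, 3, 3, 5, 4

Sorted (descending): 42, 42, 41, 39, 39, 39, 26, 26, 9
The 2 values of 42 share dense rank 1.
The 3 values of 39 share dense rank 3.
The 2 values of 26 share dense rank 4.
Remaining distinct values take the next consecutive integers.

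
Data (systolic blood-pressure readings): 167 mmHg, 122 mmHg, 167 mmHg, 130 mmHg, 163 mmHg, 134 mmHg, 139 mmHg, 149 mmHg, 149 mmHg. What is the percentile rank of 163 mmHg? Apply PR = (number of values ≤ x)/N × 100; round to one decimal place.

N = 9.
Strictly below 163: 6. Equal to 163: 1.
PR = 7/9 × 100 = 77.8

77.8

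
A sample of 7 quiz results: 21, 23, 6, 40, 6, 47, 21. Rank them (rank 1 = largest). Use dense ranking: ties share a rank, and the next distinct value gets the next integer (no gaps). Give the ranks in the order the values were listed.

Sorted (descending): 47, 40, 23, 21, 21, 6, 6
The 2 values of 21 share dense rank 4.
The 2 values of 6 share dense rank 5.
Remaining distinct values take the next consecutive integers.

4, 3, 5, 2, 5, 1, 4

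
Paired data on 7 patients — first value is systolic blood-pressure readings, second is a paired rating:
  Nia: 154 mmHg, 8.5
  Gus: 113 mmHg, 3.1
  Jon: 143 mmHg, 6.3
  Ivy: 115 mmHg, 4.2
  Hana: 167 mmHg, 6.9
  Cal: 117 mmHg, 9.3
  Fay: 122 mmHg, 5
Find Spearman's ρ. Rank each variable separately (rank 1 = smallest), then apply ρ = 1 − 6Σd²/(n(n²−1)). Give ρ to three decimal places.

Ranks of variable 1: 6, 1, 5, 2, 7, 3, 4
Ranks of variable 2: 6, 1, 4, 2, 5, 7, 3
d = r₁ − r₂: 0, 0, 1, 0, 2, -4, 1
d²: 0, 0, 1, 0, 4, 16, 1; Σd² = 22
ρ = 1 − 6·22/(7·48) = 1 − 132/336 = 0.607

0.607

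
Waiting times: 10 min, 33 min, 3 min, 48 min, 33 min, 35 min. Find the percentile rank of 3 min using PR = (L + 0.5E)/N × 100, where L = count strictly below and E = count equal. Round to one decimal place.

N = 6.
Strictly below 3: 0. Equal to 3: 1.
PR = (0 + 0.5·1)/6 × 100 = 8.3

8.3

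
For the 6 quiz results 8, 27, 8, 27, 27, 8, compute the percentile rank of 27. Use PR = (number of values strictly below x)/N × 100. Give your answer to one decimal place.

50.0

N = 6.
Strictly below 27: 3. Equal to 27: 3.
PR = 3/6 × 100 = 50.0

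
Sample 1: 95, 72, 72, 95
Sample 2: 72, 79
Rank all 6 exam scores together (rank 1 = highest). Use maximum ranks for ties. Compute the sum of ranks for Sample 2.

Sorted (descending): 95, 95, 79, 72, 72, 72
The 2 values of 95 occupy positions 1–2 → each gets rank 2.
The 3 values of 72 occupy positions 4–6 → each gets rank 6.
Sample 2 values → pooled ranks: 72→6, 79→3
Rank sum = 6 + 3 = 9

9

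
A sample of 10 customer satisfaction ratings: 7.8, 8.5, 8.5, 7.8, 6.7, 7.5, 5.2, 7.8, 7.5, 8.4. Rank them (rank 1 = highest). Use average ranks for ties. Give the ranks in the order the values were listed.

5, 1.5, 1.5, 5, 9, 7.5, 10, 5, 7.5, 3

Sorted (descending): 8.5, 8.5, 8.4, 7.8, 7.8, 7.8, 7.5, 7.5, 6.7, 5.2
The 2 values of 8.5 occupy positions 1–2 → average rank (1+2)/2 = 1.5.
The 3 values of 7.8 occupy positions 4–6 → average rank 5.
The 2 values of 7.5 occupy positions 7–8 → average rank (7+8)/2 = 7.5.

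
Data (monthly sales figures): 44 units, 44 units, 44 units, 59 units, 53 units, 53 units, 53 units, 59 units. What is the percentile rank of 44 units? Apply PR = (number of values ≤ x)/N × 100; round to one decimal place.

N = 8.
Strictly below 44: 0. Equal to 44: 3.
PR = 3/8 × 100 = 37.5

37.5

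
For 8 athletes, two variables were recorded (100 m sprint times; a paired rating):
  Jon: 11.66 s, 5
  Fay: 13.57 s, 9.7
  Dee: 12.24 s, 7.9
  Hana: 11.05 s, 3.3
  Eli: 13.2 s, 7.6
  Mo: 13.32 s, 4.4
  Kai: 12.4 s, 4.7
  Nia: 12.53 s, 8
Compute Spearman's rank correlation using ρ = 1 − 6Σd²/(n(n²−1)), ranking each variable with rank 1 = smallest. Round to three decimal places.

Ranks of variable 1: 2, 8, 3, 1, 6, 7, 4, 5
Ranks of variable 2: 4, 8, 6, 1, 5, 2, 3, 7
d = r₁ − r₂: -2, 0, -3, 0, 1, 5, 1, -2
d²: 4, 0, 9, 0, 1, 25, 1, 4; Σd² = 44
ρ = 1 − 6·44/(8·63) = 1 − 264/504 = 0.476

0.476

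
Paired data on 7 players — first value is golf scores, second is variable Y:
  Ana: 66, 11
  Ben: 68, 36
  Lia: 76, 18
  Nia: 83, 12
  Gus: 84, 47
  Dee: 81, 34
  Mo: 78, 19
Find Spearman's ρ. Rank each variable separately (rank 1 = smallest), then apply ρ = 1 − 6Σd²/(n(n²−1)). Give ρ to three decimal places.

0.429

Ranks of variable 1: 1, 2, 3, 6, 7, 5, 4
Ranks of variable 2: 1, 6, 3, 2, 7, 5, 4
d = r₁ − r₂: 0, -4, 0, 4, 0, 0, 0
d²: 0, 16, 0, 16, 0, 0, 0; Σd² = 32
ρ = 1 − 6·32/(7·48) = 1 − 192/336 = 0.429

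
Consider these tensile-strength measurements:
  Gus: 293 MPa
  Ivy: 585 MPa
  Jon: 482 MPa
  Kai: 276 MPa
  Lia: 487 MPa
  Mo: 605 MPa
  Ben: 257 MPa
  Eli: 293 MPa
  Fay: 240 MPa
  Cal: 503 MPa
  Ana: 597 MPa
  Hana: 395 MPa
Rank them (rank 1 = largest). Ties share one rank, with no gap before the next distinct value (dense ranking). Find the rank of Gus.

Sorted (descending): 605, 597, 585, 503, 487, 482, 395, 293, 293, 276, 257, 240
The 2 values of 293 share dense rank 8.
Remaining distinct values take the next consecutive integers.
Gus has value 293 MPa → rank 8.

8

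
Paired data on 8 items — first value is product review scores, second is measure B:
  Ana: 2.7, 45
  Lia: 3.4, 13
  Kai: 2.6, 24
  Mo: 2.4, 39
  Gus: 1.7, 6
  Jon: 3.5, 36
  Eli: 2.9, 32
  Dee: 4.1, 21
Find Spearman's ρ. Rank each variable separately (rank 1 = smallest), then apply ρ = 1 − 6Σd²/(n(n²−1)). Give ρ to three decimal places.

Ranks of variable 1: 4, 6, 3, 2, 1, 7, 5, 8
Ranks of variable 2: 8, 2, 4, 7, 1, 6, 5, 3
d = r₁ − r₂: -4, 4, -1, -5, 0, 1, 0, 5
d²: 16, 16, 1, 25, 0, 1, 0, 25; Σd² = 84
ρ = 1 − 6·84/(8·63) = 1 − 504/504 = 0.000

0.000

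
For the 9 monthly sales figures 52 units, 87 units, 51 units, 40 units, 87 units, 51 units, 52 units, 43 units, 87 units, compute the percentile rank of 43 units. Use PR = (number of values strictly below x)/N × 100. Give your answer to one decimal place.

N = 9.
Strictly below 43: 1. Equal to 43: 1.
PR = 1/9 × 100 = 11.1

11.1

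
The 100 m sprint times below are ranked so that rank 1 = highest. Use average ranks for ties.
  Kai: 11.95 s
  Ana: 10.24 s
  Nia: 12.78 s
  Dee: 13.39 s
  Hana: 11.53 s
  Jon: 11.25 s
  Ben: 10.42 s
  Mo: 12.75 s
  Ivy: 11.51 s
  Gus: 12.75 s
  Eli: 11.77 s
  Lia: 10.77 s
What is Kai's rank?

Sorted (descending): 13.39, 12.78, 12.75, 12.75, 11.95, 11.77, 11.53, 11.51, 11.25, 10.77, 10.42, 10.24
The 2 values of 12.75 occupy positions 3–4 → average rank (3+4)/2 = 3.5.
Kai has value 11.95 s → rank 5.

5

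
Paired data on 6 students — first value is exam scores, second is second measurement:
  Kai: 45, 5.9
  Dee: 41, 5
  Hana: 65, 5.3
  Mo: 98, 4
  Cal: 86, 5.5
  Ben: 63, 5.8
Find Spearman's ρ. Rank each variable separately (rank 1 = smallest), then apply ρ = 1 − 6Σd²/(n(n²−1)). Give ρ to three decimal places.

-0.371

Ranks of variable 1: 2, 1, 4, 6, 5, 3
Ranks of variable 2: 6, 2, 3, 1, 4, 5
d = r₁ − r₂: -4, -1, 1, 5, 1, -2
d²: 16, 1, 1, 25, 1, 4; Σd² = 48
ρ = 1 − 6·48/(6·35) = 1 − 288/210 = -0.371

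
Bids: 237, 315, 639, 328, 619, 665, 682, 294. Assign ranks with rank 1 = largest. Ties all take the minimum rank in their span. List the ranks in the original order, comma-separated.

Sorted (descending): 682, 665, 639, 619, 328, 315, 294, 237
No ties — each value takes its position as its rank.

8, 6, 3, 5, 4, 2, 1, 7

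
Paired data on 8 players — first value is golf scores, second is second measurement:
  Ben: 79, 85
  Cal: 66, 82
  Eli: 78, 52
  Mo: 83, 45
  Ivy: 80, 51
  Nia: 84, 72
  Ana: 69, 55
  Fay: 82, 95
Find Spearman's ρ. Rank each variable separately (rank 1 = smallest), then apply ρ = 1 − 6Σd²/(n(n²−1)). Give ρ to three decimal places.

-0.143

Ranks of variable 1: 4, 1, 3, 7, 5, 8, 2, 6
Ranks of variable 2: 7, 6, 3, 1, 2, 5, 4, 8
d = r₁ − r₂: -3, -5, 0, 6, 3, 3, -2, -2
d²: 9, 25, 0, 36, 9, 9, 4, 4; Σd² = 96
ρ = 1 − 6·96/(8·63) = 1 − 576/504 = -0.143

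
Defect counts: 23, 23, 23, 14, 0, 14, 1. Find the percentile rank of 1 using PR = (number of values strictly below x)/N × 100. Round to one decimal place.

14.3

N = 7.
Strictly below 1: 1. Equal to 1: 1.
PR = 1/7 × 100 = 14.3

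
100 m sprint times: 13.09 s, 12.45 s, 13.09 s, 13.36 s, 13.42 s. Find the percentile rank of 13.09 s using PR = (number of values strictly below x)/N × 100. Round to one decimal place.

20.0

N = 5.
Strictly below 13.09: 1. Equal to 13.09: 2.
PR = 1/5 × 100 = 20.0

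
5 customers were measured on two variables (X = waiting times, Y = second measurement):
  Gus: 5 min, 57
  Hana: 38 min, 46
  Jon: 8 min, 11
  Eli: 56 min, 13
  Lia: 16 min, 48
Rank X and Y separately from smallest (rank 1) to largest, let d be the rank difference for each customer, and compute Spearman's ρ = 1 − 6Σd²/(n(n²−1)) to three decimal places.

Ranks of variable 1: 1, 4, 2, 5, 3
Ranks of variable 2: 5, 3, 1, 2, 4
d = r₁ − r₂: -4, 1, 1, 3, -1
d²: 16, 1, 1, 9, 1; Σd² = 28
ρ = 1 − 6·28/(5·24) = 1 − 168/120 = -0.400

-0.400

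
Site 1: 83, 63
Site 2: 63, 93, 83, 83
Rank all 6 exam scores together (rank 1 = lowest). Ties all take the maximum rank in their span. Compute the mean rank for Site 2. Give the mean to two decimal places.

Sorted (ascending): 63, 63, 83, 83, 83, 93
The 2 values of 63 occupy positions 1–2 → each gets rank 2.
The 3 values of 83 occupy positions 3–5 → each gets rank 5.
Site 2 values → pooled ranks: 63→2, 93→6, 83→5, 83→5
Mean rank = (2 + 6 + 5 + 5) / 4 = 4.50

4.50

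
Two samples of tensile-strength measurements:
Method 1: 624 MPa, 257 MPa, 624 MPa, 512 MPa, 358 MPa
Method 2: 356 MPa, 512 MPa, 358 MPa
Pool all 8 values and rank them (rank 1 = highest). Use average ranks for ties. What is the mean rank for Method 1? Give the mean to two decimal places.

4.00

Sorted (descending): 624, 624, 512, 512, 358, 358, 356, 257
The 2 values of 624 occupy positions 1–2 → average rank (1+2)/2 = 1.5.
The 2 values of 512 occupy positions 3–4 → average rank (3+4)/2 = 3.5.
The 2 values of 358 occupy positions 5–6 → average rank (5+6)/2 = 5.5.
Method 1 values → pooled ranks: 624→1.5, 257→8, 624→1.5, 512→3.5, 358→5.5
Mean rank = (1.5 + 8 + 1.5 + 3.5 + 5.5) / 5 = 4.00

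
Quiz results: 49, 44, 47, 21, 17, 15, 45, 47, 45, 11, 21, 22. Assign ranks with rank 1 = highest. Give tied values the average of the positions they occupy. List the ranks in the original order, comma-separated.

1, 6, 2.5, 8.5, 10, 11, 4.5, 2.5, 4.5, 12, 8.5, 7

Sorted (descending): 49, 47, 47, 45, 45, 44, 22, 21, 21, 17, 15, 11
The 2 values of 47 occupy positions 2–3 → average rank (2+3)/2 = 2.5.
The 2 values of 45 occupy positions 4–5 → average rank (4+5)/2 = 4.5.
The 2 values of 21 occupy positions 8–9 → average rank (8+9)/2 = 8.5.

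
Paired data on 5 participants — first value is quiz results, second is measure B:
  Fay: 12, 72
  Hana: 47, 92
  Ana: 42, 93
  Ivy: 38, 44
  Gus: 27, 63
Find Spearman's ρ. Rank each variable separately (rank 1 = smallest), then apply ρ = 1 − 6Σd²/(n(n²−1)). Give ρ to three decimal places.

0.500

Ranks of variable 1: 1, 5, 4, 3, 2
Ranks of variable 2: 3, 4, 5, 1, 2
d = r₁ − r₂: -2, 1, -1, 2, 0
d²: 4, 1, 1, 4, 0; Σd² = 10
ρ = 1 − 6·10/(5·24) = 1 − 60/120 = 0.500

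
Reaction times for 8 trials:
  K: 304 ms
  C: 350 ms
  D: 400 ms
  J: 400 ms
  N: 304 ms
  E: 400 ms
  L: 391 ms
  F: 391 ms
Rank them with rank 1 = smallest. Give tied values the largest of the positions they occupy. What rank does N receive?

2

Sorted (ascending): 304, 304, 350, 391, 391, 400, 400, 400
The 2 values of 304 occupy positions 1–2 → each gets rank 2.
The 2 values of 391 occupy positions 4–5 → each gets rank 5.
The 3 values of 400 occupy positions 6–8 → each gets rank 8.
N has value 304 ms → rank 2.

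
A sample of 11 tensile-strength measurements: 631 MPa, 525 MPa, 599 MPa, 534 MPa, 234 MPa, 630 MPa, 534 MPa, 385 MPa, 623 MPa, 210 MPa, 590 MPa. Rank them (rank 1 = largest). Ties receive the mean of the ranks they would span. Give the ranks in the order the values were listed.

Sorted (descending): 631, 630, 623, 599, 590, 534, 534, 525, 385, 234, 210
The 2 values of 534 occupy positions 6–7 → average rank (6+7)/2 = 6.5.

1, 8, 4, 6.5, 10, 2, 6.5, 9, 3, 11, 5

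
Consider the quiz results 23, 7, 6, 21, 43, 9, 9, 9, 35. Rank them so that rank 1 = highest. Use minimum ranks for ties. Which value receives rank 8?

Sorted (descending): 43, 35, 23, 21, 9, 9, 9, 7, 6
The 3 values of 9 occupy positions 5–7 → each gets rank 5.
Rank 8 → value 7.

7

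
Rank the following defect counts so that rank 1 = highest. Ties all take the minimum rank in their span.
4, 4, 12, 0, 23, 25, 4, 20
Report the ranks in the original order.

5, 5, 4, 8, 2, 1, 5, 3

Sorted (descending): 25, 23, 20, 12, 4, 4, 4, 0
The 3 values of 4 occupy positions 5–7 → each gets rank 5.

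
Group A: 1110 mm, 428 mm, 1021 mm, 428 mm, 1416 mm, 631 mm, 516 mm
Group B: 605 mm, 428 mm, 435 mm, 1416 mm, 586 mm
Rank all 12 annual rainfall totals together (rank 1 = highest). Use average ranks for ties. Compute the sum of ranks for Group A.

Sorted (descending): 1416, 1416, 1110, 1021, 631, 605, 586, 516, 435, 428, 428, 428
The 2 values of 1416 occupy positions 1–2 → average rank (1+2)/2 = 1.5.
The 3 values of 428 occupy positions 10–12 → average rank 11.
Group A values → pooled ranks: 1110→3, 428→11, 1021→4, 428→11, 1416→1.5, 631→5, 516→8
Rank sum = 3 + 11 + 4 + 11 + 1.5 + 5 + 8 = 43.5

43.5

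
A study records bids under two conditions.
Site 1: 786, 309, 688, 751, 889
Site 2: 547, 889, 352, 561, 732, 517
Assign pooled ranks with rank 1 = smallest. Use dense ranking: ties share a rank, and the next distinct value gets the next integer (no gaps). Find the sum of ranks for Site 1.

34

Sorted (ascending): 309, 352, 517, 547, 561, 688, 732, 751, 786, 889, 889
The 2 values of 889 share dense rank 10.
Remaining distinct values take the next consecutive integers.
Site 1 values → pooled ranks: 786→9, 309→1, 688→6, 751→8, 889→10
Rank sum = 9 + 1 + 6 + 8 + 10 = 34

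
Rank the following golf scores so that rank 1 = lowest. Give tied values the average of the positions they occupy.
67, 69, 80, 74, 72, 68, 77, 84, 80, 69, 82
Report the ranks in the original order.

1, 3.5, 8.5, 6, 5, 2, 7, 11, 8.5, 3.5, 10

Sorted (ascending): 67, 68, 69, 69, 72, 74, 77, 80, 80, 82, 84
The 2 values of 69 occupy positions 3–4 → average rank (3+4)/2 = 3.5.
The 2 values of 80 occupy positions 8–9 → average rank (8+9)/2 = 8.5.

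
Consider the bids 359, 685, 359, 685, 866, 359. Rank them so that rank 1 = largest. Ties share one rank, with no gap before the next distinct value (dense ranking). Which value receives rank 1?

Sorted (descending): 866, 685, 685, 359, 359, 359
The 2 values of 685 share dense rank 2.
The 3 values of 359 share dense rank 3.
Remaining distinct values take the next consecutive integers.
Rank 1 → value 866.

866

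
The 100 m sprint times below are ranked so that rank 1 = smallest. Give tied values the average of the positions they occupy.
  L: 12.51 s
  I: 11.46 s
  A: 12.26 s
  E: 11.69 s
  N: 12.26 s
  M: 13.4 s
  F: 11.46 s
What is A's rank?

4.5

Sorted (ascending): 11.46, 11.46, 11.69, 12.26, 12.26, 12.51, 13.4
The 2 values of 11.46 occupy positions 1–2 → average rank (1+2)/2 = 1.5.
The 2 values of 12.26 occupy positions 4–5 → average rank (4+5)/2 = 4.5.
A has value 12.26 s → rank 4.5.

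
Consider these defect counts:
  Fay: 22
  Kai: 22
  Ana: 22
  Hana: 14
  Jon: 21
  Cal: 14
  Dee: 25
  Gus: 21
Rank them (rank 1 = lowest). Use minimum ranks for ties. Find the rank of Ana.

Sorted (ascending): 14, 14, 21, 21, 22, 22, 22, 25
The 2 values of 14 occupy positions 1–2 → each gets rank 1.
The 2 values of 21 occupy positions 3–4 → each gets rank 3.
The 3 values of 22 occupy positions 5–7 → each gets rank 5.
Ana has value 22 → rank 5.

5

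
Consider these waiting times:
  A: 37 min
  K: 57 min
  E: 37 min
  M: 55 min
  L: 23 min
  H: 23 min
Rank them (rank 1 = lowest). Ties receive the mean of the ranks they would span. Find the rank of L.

1.5

Sorted (ascending): 23, 23, 37, 37, 55, 57
The 2 values of 23 occupy positions 1–2 → average rank (1+2)/2 = 1.5.
The 2 values of 37 occupy positions 3–4 → average rank (3+4)/2 = 3.5.
L has value 23 min → rank 1.5.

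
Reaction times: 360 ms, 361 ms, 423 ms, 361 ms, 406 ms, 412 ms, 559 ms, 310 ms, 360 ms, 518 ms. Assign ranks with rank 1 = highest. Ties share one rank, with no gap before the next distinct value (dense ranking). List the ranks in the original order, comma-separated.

Sorted (descending): 559, 518, 423, 412, 406, 361, 361, 360, 360, 310
The 2 values of 361 share dense rank 6.
The 2 values of 360 share dense rank 7.
Remaining distinct values take the next consecutive integers.

7, 6, 3, 6, 5, 4, 1, 8, 7, 2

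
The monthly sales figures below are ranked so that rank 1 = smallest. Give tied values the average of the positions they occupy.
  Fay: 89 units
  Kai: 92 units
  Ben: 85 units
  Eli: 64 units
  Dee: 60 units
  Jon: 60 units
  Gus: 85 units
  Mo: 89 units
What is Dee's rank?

1.5

Sorted (ascending): 60, 60, 64, 85, 85, 89, 89, 92
The 2 values of 60 occupy positions 1–2 → average rank (1+2)/2 = 1.5.
The 2 values of 85 occupy positions 4–5 → average rank (4+5)/2 = 4.5.
The 2 values of 89 occupy positions 6–7 → average rank (6+7)/2 = 6.5.
Dee has value 60 units → rank 1.5.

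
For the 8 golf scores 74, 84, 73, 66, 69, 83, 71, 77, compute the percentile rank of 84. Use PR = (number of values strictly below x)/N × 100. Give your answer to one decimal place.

N = 8.
Strictly below 84: 7. Equal to 84: 1.
PR = 7/8 × 100 = 87.5

87.5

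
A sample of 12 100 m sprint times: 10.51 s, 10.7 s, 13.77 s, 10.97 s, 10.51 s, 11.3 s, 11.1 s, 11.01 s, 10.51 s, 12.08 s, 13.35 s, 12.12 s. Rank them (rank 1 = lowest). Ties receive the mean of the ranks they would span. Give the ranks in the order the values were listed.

2, 4, 12, 5, 2, 8, 7, 6, 2, 9, 11, 10

Sorted (ascending): 10.51, 10.51, 10.51, 10.7, 10.97, 11.01, 11.1, 11.3, 12.08, 12.12, 13.35, 13.77
The 3 values of 10.51 occupy positions 1–3 → average rank 2.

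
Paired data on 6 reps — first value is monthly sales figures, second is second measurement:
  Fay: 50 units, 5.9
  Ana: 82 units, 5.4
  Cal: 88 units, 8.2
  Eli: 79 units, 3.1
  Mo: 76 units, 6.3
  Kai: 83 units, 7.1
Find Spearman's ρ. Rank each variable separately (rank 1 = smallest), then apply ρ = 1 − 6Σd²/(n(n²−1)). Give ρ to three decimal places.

Ranks of variable 1: 1, 4, 6, 3, 2, 5
Ranks of variable 2: 3, 2, 6, 1, 4, 5
d = r₁ − r₂: -2, 2, 0, 2, -2, 0
d²: 4, 4, 0, 4, 4, 0; Σd² = 16
ρ = 1 − 6·16/(6·35) = 1 − 96/210 = 0.543

0.543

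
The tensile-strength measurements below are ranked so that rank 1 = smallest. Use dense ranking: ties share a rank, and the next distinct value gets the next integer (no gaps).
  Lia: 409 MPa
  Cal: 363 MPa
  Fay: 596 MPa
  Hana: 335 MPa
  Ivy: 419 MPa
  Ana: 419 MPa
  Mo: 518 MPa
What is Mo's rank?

Sorted (ascending): 335, 363, 409, 419, 419, 518, 596
The 2 values of 419 share dense rank 4.
Remaining distinct values take the next consecutive integers.
Mo has value 518 MPa → rank 5.

5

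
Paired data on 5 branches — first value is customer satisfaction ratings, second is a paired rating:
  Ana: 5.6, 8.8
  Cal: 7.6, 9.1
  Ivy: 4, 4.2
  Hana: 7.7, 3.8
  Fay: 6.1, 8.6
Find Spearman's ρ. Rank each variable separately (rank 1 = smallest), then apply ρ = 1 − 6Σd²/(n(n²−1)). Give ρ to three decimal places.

-0.100

Ranks of variable 1: 2, 4, 1, 5, 3
Ranks of variable 2: 4, 5, 2, 1, 3
d = r₁ − r₂: -2, -1, -1, 4, 0
d²: 4, 1, 1, 16, 0; Σd² = 22
ρ = 1 − 6·22/(5·24) = 1 − 132/120 = -0.100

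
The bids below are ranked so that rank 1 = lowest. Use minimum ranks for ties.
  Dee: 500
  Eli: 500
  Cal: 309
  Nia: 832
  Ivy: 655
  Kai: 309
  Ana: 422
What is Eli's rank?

4

Sorted (ascending): 309, 309, 422, 500, 500, 655, 832
The 2 values of 309 occupy positions 1–2 → each gets rank 1.
The 2 values of 500 occupy positions 4–5 → each gets rank 4.
Eli has value 500 → rank 4.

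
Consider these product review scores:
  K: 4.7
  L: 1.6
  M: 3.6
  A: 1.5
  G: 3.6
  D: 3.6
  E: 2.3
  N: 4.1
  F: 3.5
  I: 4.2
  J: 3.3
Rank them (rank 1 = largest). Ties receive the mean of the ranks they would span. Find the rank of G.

5

Sorted (descending): 4.7, 4.2, 4.1, 3.6, 3.6, 3.6, 3.5, 3.3, 2.3, 1.6, 1.5
The 3 values of 3.6 occupy positions 4–6 → average rank 5.
G has value 3.6 → rank 5.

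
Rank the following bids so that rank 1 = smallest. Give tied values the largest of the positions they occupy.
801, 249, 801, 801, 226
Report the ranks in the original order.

Sorted (ascending): 226, 249, 801, 801, 801
The 3 values of 801 occupy positions 3–5 → each gets rank 5.

5, 2, 5, 5, 1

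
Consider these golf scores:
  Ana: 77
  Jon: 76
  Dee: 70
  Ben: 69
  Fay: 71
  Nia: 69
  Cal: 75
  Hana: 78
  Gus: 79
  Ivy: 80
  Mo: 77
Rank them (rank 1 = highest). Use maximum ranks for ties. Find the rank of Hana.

Sorted (descending): 80, 79, 78, 77, 77, 76, 75, 71, 70, 69, 69
The 2 values of 77 occupy positions 4–5 → each gets rank 5.
The 2 values of 69 occupy positions 10–11 → each gets rank 11.
Hana has value 78 → rank 3.

3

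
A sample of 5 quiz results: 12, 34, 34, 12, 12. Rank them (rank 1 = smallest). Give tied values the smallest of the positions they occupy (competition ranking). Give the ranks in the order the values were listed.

1, 4, 4, 1, 1

Sorted (ascending): 12, 12, 12, 34, 34
The 3 values of 12 occupy positions 1–3 → each gets rank 1.
The 2 values of 34 occupy positions 4–5 → each gets rank 4.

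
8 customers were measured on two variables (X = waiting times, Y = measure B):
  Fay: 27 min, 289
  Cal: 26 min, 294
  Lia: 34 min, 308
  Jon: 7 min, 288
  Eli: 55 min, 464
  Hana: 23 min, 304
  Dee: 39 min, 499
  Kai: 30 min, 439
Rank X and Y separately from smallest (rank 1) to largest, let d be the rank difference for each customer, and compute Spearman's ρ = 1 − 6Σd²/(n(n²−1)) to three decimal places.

0.857

Ranks of variable 1: 4, 3, 6, 1, 8, 2, 7, 5
Ranks of variable 2: 2, 3, 5, 1, 7, 4, 8, 6
d = r₁ − r₂: 2, 0, 1, 0, 1, -2, -1, -1
d²: 4, 0, 1, 0, 1, 4, 1, 1; Σd² = 12
ρ = 1 − 6·12/(8·63) = 1 − 72/504 = 0.857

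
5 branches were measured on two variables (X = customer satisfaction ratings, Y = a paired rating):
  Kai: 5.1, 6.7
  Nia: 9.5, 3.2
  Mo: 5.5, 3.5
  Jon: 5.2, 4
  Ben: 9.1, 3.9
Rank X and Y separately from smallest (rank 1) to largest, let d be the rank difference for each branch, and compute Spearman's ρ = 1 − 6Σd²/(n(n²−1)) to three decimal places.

Ranks of variable 1: 1, 5, 3, 2, 4
Ranks of variable 2: 5, 1, 2, 4, 3
d = r₁ − r₂: -4, 4, 1, -2, 1
d²: 16, 16, 1, 4, 1; Σd² = 38
ρ = 1 − 6·38/(5·24) = 1 − 228/120 = -0.900

-0.900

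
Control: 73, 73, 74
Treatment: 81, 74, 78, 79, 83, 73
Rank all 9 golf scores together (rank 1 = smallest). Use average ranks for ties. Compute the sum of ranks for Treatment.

36.5

Sorted (ascending): 73, 73, 73, 74, 74, 78, 79, 81, 83
The 3 values of 73 occupy positions 1–3 → average rank 2.
The 2 values of 74 occupy positions 4–5 → average rank (4+5)/2 = 4.5.
Treatment values → pooled ranks: 81→8, 74→4.5, 78→6, 79→7, 83→9, 73→2
Rank sum = 8 + 4.5 + 6 + 7 + 9 + 2 = 36.5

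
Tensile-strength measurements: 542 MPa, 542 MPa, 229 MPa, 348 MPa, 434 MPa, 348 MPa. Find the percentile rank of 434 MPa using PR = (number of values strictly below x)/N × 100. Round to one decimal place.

N = 6.
Strictly below 434: 3. Equal to 434: 1.
PR = 3/6 × 100 = 50.0

50.0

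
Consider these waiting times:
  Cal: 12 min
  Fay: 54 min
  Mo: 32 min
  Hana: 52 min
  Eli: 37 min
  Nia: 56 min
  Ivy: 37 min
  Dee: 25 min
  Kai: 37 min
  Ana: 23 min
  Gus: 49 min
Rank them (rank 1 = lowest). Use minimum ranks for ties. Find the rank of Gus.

8

Sorted (ascending): 12, 23, 25, 32, 37, 37, 37, 49, 52, 54, 56
The 3 values of 37 occupy positions 5–7 → each gets rank 5.
Gus has value 49 min → rank 8.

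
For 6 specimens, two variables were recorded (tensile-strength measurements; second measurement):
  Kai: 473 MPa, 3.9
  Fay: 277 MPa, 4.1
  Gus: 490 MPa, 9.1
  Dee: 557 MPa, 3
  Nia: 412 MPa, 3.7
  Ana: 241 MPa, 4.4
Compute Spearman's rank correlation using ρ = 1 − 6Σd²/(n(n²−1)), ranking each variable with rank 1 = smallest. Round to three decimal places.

-0.371

Ranks of variable 1: 4, 2, 5, 6, 3, 1
Ranks of variable 2: 3, 4, 6, 1, 2, 5
d = r₁ − r₂: 1, -2, -1, 5, 1, -4
d²: 1, 4, 1, 25, 1, 16; Σd² = 48
ρ = 1 − 6·48/(6·35) = 1 − 288/210 = -0.371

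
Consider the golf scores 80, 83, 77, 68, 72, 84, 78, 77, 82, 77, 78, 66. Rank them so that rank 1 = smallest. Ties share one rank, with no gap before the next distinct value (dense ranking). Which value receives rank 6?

Sorted (ascending): 66, 68, 72, 77, 77, 77, 78, 78, 80, 82, 83, 84
The 3 values of 77 share dense rank 4.
The 2 values of 78 share dense rank 5.
Remaining distinct values take the next consecutive integers.
Rank 6 → value 80.

80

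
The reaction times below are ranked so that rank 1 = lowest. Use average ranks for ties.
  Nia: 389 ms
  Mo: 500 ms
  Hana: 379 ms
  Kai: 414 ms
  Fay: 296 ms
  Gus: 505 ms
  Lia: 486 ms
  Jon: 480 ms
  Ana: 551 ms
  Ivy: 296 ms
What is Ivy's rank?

Sorted (ascending): 296, 296, 379, 389, 414, 480, 486, 500, 505, 551
The 2 values of 296 occupy positions 1–2 → average rank (1+2)/2 = 1.5.
Ivy has value 296 ms → rank 1.5.

1.5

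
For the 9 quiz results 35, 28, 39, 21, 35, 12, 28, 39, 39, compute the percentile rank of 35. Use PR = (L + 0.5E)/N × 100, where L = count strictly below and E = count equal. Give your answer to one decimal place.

55.6

N = 9.
Strictly below 35: 4. Equal to 35: 2.
PR = (4 + 0.5·2)/9 × 100 = 55.6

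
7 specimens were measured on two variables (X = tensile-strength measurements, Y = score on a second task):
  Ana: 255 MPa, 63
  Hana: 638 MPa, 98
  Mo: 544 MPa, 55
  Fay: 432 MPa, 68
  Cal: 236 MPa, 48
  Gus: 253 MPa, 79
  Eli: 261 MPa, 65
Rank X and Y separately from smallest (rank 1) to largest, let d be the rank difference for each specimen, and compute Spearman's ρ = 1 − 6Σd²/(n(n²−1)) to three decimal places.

0.429

Ranks of variable 1: 3, 7, 6, 5, 1, 2, 4
Ranks of variable 2: 3, 7, 2, 5, 1, 6, 4
d = r₁ − r₂: 0, 0, 4, 0, 0, -4, 0
d²: 0, 0, 16, 0, 0, 16, 0; Σd² = 32
ρ = 1 − 6·32/(7·48) = 1 − 192/336 = 0.429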